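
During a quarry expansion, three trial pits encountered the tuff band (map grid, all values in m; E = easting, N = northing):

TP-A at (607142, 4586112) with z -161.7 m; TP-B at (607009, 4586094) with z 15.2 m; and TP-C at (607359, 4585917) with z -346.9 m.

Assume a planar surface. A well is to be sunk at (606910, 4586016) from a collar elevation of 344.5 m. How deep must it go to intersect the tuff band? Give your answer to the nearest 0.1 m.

167.8 m

Two edge vectors: TP-A→TP-B = (-133, -18, 176.9), TP-A→TP-C = (217, -195, -185.2).
Normal n = (TP-A→TP-B) × (TP-A→TP-C) = (37829.1, 13755.7, 29841).
So ∂z/∂E = −n_x/n_z = −1.267688750 and ∂z/∂N = −n_y/n_z = −0.460966456.
Intercept c from TP-A: -161.7 + 769667.08 + 2114043.79 = 2883549.18.
At (606910, 4586016): z_contact = −769372.98 − 2113999.54 + 2883549.18 = 176.66 m.
Depth below ground = 344.5 − 176.66 = 167.8 m.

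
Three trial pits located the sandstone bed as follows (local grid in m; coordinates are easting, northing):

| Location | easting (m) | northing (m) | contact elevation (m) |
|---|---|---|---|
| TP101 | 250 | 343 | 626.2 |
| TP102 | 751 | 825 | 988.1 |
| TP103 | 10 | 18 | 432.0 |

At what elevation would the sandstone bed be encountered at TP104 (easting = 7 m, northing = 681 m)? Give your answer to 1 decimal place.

Two edge vectors: TP101→TP102 = (501, 482, 361.9), TP101→TP103 = (-240, -325, -194.2).
Normal n = (TP101→TP102) × (TP101→TP103) = (24013.1, 10438.2, -47145).
So ∂z/∂easting = −n_x/n_z = 0.50935 and ∂z/∂northing = −n_y/n_z = 0.22141.
Intercept c from TP101: 626.2 − 127.34 − 75.94 = 422.92.
At (7, 681): z = 3.6 + 150.8 + 422.92 = 577.3 m.

577.3 m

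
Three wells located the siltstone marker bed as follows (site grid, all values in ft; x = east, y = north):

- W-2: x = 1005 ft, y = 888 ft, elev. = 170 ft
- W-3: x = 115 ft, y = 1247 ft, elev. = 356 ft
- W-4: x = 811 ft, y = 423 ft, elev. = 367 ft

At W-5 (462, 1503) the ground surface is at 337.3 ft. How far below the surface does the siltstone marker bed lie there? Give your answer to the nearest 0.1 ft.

167.9 ft

Let the plane be z = a·x + b·y + c.
W-3−W-2: −890a + 359b = 186;  W-4−W-2: −194a − 465b = 197.
Solving gives a = −0.325159, b = −0.287998.
Then c = 170 − a·1005 − b·888 = 752.53.
At (462, 1503): z_contact = −150.22 − 432.86 + 752.53 = 169.44 ft.
Depth below ground = 337.3 − 169.44 = 167.9 ft.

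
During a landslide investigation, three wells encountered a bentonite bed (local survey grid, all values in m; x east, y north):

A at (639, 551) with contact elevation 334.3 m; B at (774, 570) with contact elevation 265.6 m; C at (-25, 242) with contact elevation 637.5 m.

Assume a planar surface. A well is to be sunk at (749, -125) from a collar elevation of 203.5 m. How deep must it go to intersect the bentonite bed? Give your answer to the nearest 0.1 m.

36.5 m

Let the plane be z = a·x + b·y + c.
B−A: 135a + 19b = −68.7;  C−A: −664a − 309b = 303.2.
Solving gives a = −0.53155, b = 0.16100.
Then c = 334.3 − a·639 − b·551 = 585.25.
At (749, -125): z_contact = −398.13 − 20.12 + 585.25 = 167.00 m.
Depth below ground = 203.5 − 167.00 = 36.5 m.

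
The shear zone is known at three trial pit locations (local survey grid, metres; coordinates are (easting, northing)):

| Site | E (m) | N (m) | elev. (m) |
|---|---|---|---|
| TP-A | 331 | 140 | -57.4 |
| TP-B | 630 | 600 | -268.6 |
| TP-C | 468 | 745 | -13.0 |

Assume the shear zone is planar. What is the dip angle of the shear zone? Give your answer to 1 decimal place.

Let the plane be z = a·E + b·N + c.
TP-B−TP-A: 299a + 460b = −211.2;  TP-C−TP-A: 137a + 605b = 44.4.
Solving gives a = −1.25726, b = 0.35809.
Gradient magnitude |∇z| = √(a² + b²) = √(1.58071 + 0.12823) = 1.30727.
True dip = arctan(1.30727) = 52.6°, dipping toward ESE (azimuth ≈ 106°).

52.6°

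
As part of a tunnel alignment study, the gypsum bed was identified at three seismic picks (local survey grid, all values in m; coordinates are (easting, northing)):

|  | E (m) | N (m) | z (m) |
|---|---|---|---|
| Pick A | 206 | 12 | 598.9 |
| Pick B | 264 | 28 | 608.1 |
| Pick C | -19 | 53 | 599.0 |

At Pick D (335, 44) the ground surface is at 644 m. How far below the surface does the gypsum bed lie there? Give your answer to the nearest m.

26 m

Let the plane be z = a·E + b·N + c.
Pick B−Pick A: 58a + 16b = 9.2;  Pick C−Pick A: −225a + 41b = 0.1.
Solving gives a = 0.06283, b = 0.34724.
Then c = 598.9 − a·206 − b·12 = 581.79.
At (335, 44): z_contact = 21.0 + 15.3 + 581.79 = 618.1 m.
Depth below ground = 644 − 618.1 = 26 m.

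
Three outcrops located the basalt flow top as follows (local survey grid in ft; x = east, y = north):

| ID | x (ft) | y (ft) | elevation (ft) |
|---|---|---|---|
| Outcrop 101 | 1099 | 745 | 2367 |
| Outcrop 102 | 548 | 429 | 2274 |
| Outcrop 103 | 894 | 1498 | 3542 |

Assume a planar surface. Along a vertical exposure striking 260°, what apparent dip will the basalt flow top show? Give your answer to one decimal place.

20.7°

Two edge vectors: Outcrop 101→Outcrop 102 = (-551, -316, -93), Outcrop 101→Outcrop 103 = (-205, 753, 1175).
Normal n = (Outcrop 101→Outcrop 102) × (Outcrop 101→Outcrop 103) = (-301271, 666490, -479683).
So ∂z/∂x = −n_x/n_z = −0.62806 and ∂z/∂y = −n_y/n_z = 1.38944.
Unit vector along 260° is (sin 260°, cos 260°) = (-0.9848, -0.1736).
Slope in that direction = a·(-0.9848) + b·(-0.1736) = 0.37725.
Apparent dip = arctan|0.37725| = 20.7° (true dip is 56.7°, so apparent ≤ true as expected).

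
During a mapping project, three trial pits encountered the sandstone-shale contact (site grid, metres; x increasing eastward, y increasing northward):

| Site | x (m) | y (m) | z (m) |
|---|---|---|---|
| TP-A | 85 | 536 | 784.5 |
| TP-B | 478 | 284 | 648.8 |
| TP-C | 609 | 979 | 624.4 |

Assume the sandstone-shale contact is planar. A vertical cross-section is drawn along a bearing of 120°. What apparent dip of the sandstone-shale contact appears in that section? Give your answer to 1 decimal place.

16.6°

Two edge vectors: TP-A→TP-B = (393, -252, -135.7), TP-A→TP-C = (524, 443, -160.1).
Normal n = (TP-A→TP-B) × (TP-A→TP-C) = (100460.3, -8187.5, 306147).
So ∂z/∂x = −n_x/n_z = −0.32814 and ∂z/∂y = −n_y/n_z = 0.02674.
Unit vector along 120° is (sin 120°, cos 120°) = (0.8660, -0.5000).
Slope in that direction = a·(0.8660) + b·(-0.5000) = −0.29755.
Apparent dip = arctan|0.29755| = 16.6° (true dip is 18.2°, so apparent ≤ true as expected).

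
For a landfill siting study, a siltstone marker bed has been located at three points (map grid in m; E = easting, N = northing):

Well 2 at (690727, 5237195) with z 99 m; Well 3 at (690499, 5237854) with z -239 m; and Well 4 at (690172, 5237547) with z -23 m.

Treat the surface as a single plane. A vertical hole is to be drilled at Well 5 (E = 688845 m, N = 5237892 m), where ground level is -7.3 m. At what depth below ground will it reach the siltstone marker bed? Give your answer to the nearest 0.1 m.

29.5 m

Let the plane be z = a·E + b·N + c.
Well 3−Well 2: −228a + 659b = −338;  Well 4−Well 2: −555a + 352b = −122.
Solving gives a = −0.135129550, b = −0.559650284.
Then c = 99 − a·690727 − b·5237195 = 3024434.30.
At (688845, 5237892): z_contact = −93083.31 − 2931387.75 + 3024434.30 = -36.76 m.
Depth below ground = -7.3 − (-36.76) = 29.5 m.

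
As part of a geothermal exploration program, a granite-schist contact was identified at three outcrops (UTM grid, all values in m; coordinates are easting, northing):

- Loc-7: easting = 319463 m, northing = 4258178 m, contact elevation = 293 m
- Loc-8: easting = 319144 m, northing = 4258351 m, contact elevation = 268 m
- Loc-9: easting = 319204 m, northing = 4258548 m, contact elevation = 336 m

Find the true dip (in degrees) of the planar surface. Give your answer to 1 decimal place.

Let the plane be z = a·easting + b·northing + c.
Loc-8−Loc-7: −319a + 173b = −25;  Loc-9−Loc-7: −259a + 370b = 43.
Solving gives a = 0.22792, b = 0.27576.
Gradient magnitude |∇z| = √(a² + b²) = √(0.05195 + 0.07604) = 0.35776.
True dip = arctan(0.35776) = 19.7°, dipping toward SW (azimuth ≈ 220°).

19.7°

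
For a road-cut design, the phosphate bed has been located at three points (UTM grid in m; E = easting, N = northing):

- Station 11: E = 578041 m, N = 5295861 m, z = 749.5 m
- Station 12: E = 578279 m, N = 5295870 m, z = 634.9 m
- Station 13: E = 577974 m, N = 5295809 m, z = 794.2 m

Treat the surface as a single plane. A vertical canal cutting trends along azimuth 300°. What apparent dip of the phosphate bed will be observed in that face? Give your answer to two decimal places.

Let the plane be z = a·E + b·N + c.
Station 12−Station 11: 238a + 9b = −114.6;  Station 13−Station 11: −67a − 52b = 44.7.
Solving gives a = −0.47200, b = −0.25146.
Unit vector along 300° is (sin 300°, cos 300°) = (-0.8660, 0.5000).
Slope in that direction = a·(-0.8660) + b·(0.5000) = 0.28304.
Apparent dip = arctan|0.28304| = 15.80° (true dip is 28.1°, so apparent ≤ true as expected).

15.80°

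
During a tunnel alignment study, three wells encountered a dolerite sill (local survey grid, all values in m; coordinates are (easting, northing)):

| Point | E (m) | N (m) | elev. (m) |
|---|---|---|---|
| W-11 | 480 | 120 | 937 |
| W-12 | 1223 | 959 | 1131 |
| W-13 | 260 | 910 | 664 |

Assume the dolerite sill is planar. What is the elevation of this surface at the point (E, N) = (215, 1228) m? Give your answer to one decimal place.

575.7 m

Let the plane be z = a·E + b·N + c.
W-12−W-11: 743a + 839b = 194;  W-13−W-11: −220a + 790b = −273.
Solving gives a = 0.495505, b = −0.207581.
Then c = 937 − a·480 − b·120 = 724.07.
At (215, 1228): z = 106.5 − 254.9 + 724.07 = 575.7 m.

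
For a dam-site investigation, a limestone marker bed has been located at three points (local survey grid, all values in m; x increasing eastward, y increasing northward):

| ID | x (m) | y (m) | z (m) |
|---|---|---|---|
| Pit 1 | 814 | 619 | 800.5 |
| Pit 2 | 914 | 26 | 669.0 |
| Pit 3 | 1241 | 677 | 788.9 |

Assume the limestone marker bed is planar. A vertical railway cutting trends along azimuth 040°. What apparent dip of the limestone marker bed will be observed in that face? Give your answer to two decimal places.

7.22°

Let the plane be z = a·x + b·y + c.
Pit 2−Pit 1: 100a − 593b = −131.5;  Pit 3−Pit 1: 427a + 58b = −11.6.
Solving gives a = −0.05600, b = 0.21231.
Unit vector along 040° is (sin 40°, cos 40°) = (0.6428, 0.7660).
Slope in that direction = a·(0.6428) + b·(0.7660) = 0.12664.
Apparent dip = arctan|0.12664| = 7.22° (true dip is 12.4°, so apparent ≤ true as expected).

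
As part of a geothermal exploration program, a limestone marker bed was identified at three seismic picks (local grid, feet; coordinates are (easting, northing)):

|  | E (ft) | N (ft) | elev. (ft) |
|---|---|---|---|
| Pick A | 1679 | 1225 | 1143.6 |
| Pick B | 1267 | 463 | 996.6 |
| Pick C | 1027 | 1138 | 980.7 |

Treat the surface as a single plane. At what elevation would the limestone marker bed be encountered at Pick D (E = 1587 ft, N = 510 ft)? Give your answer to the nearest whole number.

1077 ft

Let the plane be z = a·E + b·N + c.
Pick B−Pick A: −412a − 762b = −147;  Pick C−Pick A: −652a − 87b = −162.9.
Solving gives a = 0.24153, b = 0.06232.
Then c = 1143.6 − a·1679 − b·1225 = 661.73.
At (1587, 510): z = 383.3 + 31.8 + 661.73 = 1076.8 ft.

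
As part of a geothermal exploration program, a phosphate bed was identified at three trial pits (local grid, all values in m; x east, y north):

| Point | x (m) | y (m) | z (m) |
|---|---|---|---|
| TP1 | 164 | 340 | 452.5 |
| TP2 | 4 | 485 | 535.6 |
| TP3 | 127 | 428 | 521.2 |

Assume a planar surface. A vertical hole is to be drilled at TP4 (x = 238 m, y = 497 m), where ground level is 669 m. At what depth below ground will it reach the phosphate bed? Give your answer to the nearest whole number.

Two edge vectors: TP1→TP2 = (-160, 145, 83.1), TP1→TP3 = (-37, 88, 68.7).
Normal n = (TP1→TP2) × (TP1→TP3) = (2648.7, 7917.3, -8715).
So ∂z/∂x = −n_x/n_z = 0.30392 and ∂z/∂y = −n_y/n_z = 0.90847.
Intercept c from TP1: 452.5 − 49.84 − 308.88 = 93.78.
At (238, 497): z_contact = 72.3 + 451.5 + 93.78 = 617.6 m.
Depth below ground = 669 − 617.6 = 51 m.

51 m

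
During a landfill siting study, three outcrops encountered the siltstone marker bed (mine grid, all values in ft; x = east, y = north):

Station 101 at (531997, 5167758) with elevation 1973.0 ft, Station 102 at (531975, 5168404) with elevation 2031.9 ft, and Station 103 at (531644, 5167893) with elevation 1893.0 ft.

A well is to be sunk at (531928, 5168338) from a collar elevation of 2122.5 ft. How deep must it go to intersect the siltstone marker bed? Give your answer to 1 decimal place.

109.7 ft

Let the plane be z = a·x + b·y + c.
Station 102−Station 101: −22a + 646b = 58.9;  Station 103−Station 101: −353a + 135b = −80.
Solving gives a = 0.264948815, b = 0.100199495.
Then c = 1973 − a·531997 − b·5167758 = −656785.72.
At (531928, 5168338): z_contact = 140933.69 + 517864.86 − 656785.72 = 2012.83 ft.
Depth below ground = 2122.5 − 2012.83 = 109.7 ft.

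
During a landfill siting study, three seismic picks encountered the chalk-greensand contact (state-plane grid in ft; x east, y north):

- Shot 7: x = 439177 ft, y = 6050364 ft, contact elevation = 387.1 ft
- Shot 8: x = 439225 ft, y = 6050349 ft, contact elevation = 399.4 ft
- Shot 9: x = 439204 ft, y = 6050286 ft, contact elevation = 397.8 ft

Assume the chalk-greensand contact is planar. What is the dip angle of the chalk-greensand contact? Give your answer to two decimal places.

Let the plane be z = a·x + b·y + c.
Shot 8−Shot 7: 48a − 15b = 12.3;  Shot 9−Shot 7: 27a − 78b = 10.7.
Solving gives a = 0.23926, b = −0.05436.
Gradient magnitude |∇z| = √(a² + b²) = √(0.05725 + 0.00295) = 0.24536.
True dip = arctan(0.24536) = 13.79°, dipping toward WNW (azimuth ≈ 283°).

13.79°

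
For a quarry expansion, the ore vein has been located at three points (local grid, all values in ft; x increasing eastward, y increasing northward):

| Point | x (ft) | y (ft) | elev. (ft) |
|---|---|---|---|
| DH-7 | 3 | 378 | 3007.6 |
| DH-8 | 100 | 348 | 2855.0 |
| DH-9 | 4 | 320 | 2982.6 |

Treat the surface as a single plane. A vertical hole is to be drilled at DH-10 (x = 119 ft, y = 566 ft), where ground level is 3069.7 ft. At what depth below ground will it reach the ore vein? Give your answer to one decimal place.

Two edge vectors: DH-7→DH-8 = (97, -30, -152.6), DH-7→DH-9 = (1, -58, -25).
Normal n = (DH-7→DH-8) × (DH-7→DH-9) = (-8100.8, 2272.4, -5596).
So ∂z/∂x = −n_x/n_z = −1.44761 and ∂z/∂y = −n_y/n_z = 0.40608.
Intercept c from DH-7: 3007.6 + 4.34 − 153.50 = 2858.45.
At (119, 566): z_contact = −172.27 + 229.84 + 2858.45 = 2916.02 ft.
Depth below ground = 3069.7 − 2916.02 = 153.7 ft.

153.7 ft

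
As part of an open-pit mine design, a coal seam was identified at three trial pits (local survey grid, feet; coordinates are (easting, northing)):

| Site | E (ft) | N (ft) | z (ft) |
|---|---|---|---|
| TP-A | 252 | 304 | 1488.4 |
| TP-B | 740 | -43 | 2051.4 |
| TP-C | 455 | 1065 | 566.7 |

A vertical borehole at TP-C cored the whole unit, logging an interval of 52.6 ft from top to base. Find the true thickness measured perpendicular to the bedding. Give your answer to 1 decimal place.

32.1 ft

Two edge vectors: TP-A→TP-B = (488, -347, 563), TP-A→TP-C = (203, 761, -921.7).
Normal n = (TP-A→TP-B) × (TP-A→TP-C) = (-108613.1, 564078.6, 441809).
So ∂z/∂E = −n_x/n_z = 0.24584 and ∂z/∂N = −n_y/n_z = −1.27675.
|∇z| = √(a²+b²) = 1.30020, so dip δ = arctan(1.30020) = 52.44°.
True thickness = vertical thickness × cos δ = 52.6 × cos 52.44° = 32.1 ft.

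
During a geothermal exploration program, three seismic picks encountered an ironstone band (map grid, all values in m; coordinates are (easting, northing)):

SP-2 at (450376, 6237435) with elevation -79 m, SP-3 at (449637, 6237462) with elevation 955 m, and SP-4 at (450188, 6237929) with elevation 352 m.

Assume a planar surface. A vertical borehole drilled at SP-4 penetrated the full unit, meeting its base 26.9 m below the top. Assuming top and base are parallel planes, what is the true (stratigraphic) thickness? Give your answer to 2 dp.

15.42 m

Two edge vectors: SP-2→SP-3 = (-739, 27, 1034), SP-2→SP-4 = (-188, 494, 431).
Normal n = (SP-2→SP-3) × (SP-2→SP-4) = (-499159, 124117, -359990).
So ∂z/∂E = −n_x/n_z = −1.38659 and ∂z/∂N = −n_y/n_z = 0.34478.
|∇z| = √(a²+b²) = 1.42881, so dip δ = arctan(1.42881) = 55.01°.
True thickness = vertical thickness × cos δ = 26.9 × cos 55.01° = 15.42 m.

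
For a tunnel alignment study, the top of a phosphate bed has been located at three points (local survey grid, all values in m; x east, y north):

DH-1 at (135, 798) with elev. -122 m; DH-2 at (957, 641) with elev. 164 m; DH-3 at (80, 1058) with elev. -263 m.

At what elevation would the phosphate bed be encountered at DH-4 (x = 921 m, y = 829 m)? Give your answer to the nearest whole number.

63 m

Two edge vectors: DH-1→DH-2 = (822, -157, 286), DH-1→DH-3 = (-55, 260, -141).
Normal n = (DH-1→DH-2) × (DH-1→DH-3) = (-52223, 100172, 205085).
So ∂z/∂x = −n_x/n_z = 0.25464 and ∂z/∂y = −n_y/n_z = −0.48844.
Intercept c from DH-1: -122 − 34.38 + 389.78 = 233.40.
At (921, 829): z = 234.5 − 404.9 + 233.40 = 63.0 m.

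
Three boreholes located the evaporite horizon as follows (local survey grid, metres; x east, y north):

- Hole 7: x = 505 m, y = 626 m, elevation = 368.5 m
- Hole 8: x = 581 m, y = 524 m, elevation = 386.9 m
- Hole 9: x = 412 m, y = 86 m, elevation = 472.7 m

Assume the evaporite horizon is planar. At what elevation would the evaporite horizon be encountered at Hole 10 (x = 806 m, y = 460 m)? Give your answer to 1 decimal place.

396.0 m

Two edge vectors: Hole 7→Hole 8 = (76, -102, 18.4), Hole 7→Hole 9 = (-93, -540, 104.2).
Normal n = (Hole 7→Hole 8) × (Hole 7→Hole 9) = (-692.4, -9630.4, -50526).
So ∂z/∂x = −n_x/n_z = −0.01370 and ∂z/∂y = −n_y/n_z = −0.19060.
Intercept c from Hole 7: 368.5 + 6.92 + 119.32 = 494.74.
At (806, 460): z = −11.0 − 87.7 + 494.74 = 396.0 m.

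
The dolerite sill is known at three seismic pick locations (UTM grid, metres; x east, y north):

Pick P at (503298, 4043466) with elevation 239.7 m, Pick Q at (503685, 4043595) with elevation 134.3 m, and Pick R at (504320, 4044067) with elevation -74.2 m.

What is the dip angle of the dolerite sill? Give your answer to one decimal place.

Let the plane be z = a·x + b·y + c.
Pick Q−Pick P: 387a + 129b = −105.4;  Pick R−Pick P: 1022a + 601b = −313.9.
Solving gives a = −0.22682, b = −0.13658.
Gradient magnitude |∇z| = √(a² + b²) = √(0.05145 + 0.01865) = 0.26477.
True dip = arctan(0.26477) = 14.8°, dipping toward ENE (azimuth ≈ 059°).

14.8°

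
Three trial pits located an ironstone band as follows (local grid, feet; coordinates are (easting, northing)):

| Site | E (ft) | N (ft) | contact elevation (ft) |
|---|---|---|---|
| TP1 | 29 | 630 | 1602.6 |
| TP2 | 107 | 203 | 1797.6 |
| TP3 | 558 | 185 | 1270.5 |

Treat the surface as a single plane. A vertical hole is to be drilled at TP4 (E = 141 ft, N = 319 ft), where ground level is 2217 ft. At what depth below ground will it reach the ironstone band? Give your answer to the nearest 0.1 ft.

Two edge vectors: TP1→TP2 = (78, -427, 195), TP1→TP3 = (529, -445, -332.1).
Normal n = (TP1→TP2) × (TP1→TP3) = (228581.7, 129058.8, 191173).
So ∂z/∂E = −n_x/n_z = −1.19568 and ∂z/∂N = −n_y/n_z = −0.67509.
Intercept c from TP1: 1602.6 + 34.67 + 425.31 = 2062.58.
At (141, 319): z_contact = −168.59 − 215.35 + 2062.58 = 1678.64 ft.
Depth below ground = 2217 − 1678.64 = 538.4 ft.

538.4 ft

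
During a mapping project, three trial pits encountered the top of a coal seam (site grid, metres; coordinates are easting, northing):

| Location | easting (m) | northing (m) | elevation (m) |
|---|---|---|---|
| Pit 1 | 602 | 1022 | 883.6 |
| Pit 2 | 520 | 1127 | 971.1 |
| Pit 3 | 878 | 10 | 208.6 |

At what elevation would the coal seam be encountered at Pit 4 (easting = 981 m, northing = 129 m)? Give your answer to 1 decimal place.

Let the plane be z = a·easting + b·northing + c.
Pit 2−Pit 1: −82a + 105b = 87.5;  Pit 3−Pit 1: 276a − 1012b = −675.
Solving gives a = −0.327291, b = 0.577735.
Then c = 883.6 − a·602 − b·1022 = 490.18.
At (981, 129): z = −321.1 + 74.5 + 490.18 = 243.6 m.

243.6 m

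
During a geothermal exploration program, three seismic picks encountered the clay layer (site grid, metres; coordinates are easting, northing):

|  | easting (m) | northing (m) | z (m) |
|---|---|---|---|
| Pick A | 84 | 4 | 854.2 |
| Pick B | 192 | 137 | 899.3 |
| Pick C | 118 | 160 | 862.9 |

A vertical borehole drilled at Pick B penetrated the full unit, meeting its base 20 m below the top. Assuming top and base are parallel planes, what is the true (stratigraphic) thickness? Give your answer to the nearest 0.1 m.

18.0 m

Let the plane be z = a·easting + b·northing + c.
Pick B−Pick A: 108a + 133b = 45.1;  Pick C−Pick A: 34a + 156b = 8.7.
Solving gives a = 0.47692, b = −0.04817.
|∇z| = √(a²+b²) = 0.47935, so dip δ = arctan(0.47935) = 25.61°.
True thickness = vertical thickness × cos δ = 20 × cos 25.61° = 18.0 m.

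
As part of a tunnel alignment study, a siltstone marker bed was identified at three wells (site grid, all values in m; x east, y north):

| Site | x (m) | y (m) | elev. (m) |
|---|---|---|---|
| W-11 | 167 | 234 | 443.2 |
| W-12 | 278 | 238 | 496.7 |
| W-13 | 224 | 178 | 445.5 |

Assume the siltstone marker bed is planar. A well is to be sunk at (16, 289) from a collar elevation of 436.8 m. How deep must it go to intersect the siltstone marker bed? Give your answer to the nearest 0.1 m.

Two edge vectors: W-11→W-12 = (111, 4, 53.5), W-11→W-13 = (57, -56, 2.3).
Normal n = (W-11→W-12) × (W-11→W-13) = (3005.2, 2794.2, -6444).
So ∂z/∂x = −n_x/n_z = 0.46636 and ∂z/∂y = −n_y/n_z = 0.43361.
Intercept c from W-11: 443.2 − 77.88 − 101.47 = 263.85.
At (16, 289): z_contact = 7.46 + 125.31 + 263.85 = 396.63 m.
Depth below ground = 436.8 − 396.63 = 40.2 m.

40.2 m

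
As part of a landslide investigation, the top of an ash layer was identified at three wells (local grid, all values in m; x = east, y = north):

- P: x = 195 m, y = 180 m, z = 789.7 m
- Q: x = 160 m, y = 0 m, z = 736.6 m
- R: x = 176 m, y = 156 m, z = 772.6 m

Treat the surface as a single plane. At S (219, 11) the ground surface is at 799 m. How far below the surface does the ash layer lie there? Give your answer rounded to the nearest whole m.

Let the plane be z = a·x + b·y + c.
Q−P: −35a − 180b = −53.1;  R−P: −19a − 24b = −17.1.
Solving gives a = 0.69907, b = 0.15907.
Then c = 789.7 − a·195 − b·180 = 624.75.
At (219, 11): z_contact = 153.1 + 1.7 + 624.75 = 779.6 m.
Depth below ground = 799 − 779.6 = 19 m.

19 m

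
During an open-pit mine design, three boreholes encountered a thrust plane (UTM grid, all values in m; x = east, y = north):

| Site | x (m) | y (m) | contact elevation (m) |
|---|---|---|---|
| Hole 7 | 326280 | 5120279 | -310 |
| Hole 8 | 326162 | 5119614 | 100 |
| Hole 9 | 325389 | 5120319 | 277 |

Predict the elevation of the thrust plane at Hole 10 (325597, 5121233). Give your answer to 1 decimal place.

Two edge vectors: Hole 7→Hole 8 = (-118, -665, 410), Hole 7→Hole 9 = (-891, 40, 587).
Normal n = (Hole 7→Hole 8) × (Hole 7→Hole 9) = (-406755, -296044, -597235).
So ∂z/∂x = −n_x/n_z = −0.681063568 and ∂z/∂y = −n_y/n_z = −0.495690976.
Intercept c from Hole 7: -310 + 222217.42 + 2538076.09 = 2759983.52.
At (325597, 5121233): z = −221752.3 − 2538549.0 + 2759983.52 = -317.7 m.

-317.7 m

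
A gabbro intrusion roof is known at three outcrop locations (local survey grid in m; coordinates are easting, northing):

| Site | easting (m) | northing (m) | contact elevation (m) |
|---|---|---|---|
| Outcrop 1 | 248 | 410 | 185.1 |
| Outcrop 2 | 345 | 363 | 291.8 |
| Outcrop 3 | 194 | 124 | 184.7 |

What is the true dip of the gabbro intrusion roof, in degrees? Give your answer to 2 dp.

Let the plane be z = a·easting + b·northing + c.
Outcrop 2−Outcrop 1: 97a − 47b = 106.7;  Outcrop 3−Outcrop 1: −54a − 286b = −0.4.
Solving gives a = 1.00842, b = −0.18900.
Gradient magnitude |∇z| = √(a² + b²) = √(1.01691 + 0.03572) = 1.02598.
True dip = arctan(1.02598) = 45.73°, dipping toward W (azimuth ≈ 281°).

45.73°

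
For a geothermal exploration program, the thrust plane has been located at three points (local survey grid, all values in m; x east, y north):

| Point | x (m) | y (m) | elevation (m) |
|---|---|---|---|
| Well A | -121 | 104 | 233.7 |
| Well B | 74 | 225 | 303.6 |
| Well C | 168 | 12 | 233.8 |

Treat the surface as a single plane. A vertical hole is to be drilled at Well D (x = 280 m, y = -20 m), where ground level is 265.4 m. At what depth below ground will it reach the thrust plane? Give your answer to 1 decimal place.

Two edge vectors: Well A→Well B = (195, 121, 69.9), Well A→Well C = (289, -92, 0.1).
Normal n = (Well A→Well B) × (Well A→Well C) = (6442.9, 20181.6, -52909).
So ∂z/∂x = −n_x/n_z = 0.12177 and ∂z/∂y = −n_y/n_z = 0.38144.
Intercept c from Well A: 233.7 + 14.73 − 39.67 = 208.76.
At (280, -20): z_contact = 34.10 − 7.63 + 208.76 = 235.23 m.
Depth below ground = 265.4 − 235.23 = 30.2 m.

30.2 m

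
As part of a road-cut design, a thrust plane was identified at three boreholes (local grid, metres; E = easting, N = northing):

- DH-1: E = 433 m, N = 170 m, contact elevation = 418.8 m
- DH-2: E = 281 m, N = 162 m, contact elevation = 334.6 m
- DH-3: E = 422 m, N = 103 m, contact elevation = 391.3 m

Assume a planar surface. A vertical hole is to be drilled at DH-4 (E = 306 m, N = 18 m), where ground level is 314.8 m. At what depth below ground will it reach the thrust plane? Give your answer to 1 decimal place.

Two edge vectors: DH-1→DH-2 = (-152, -8, -84.2), DH-1→DH-3 = (-11, -67, -27.5).
Normal n = (DH-1→DH-2) × (DH-1→DH-3) = (-5421.4, -3253.8, 10096).
So ∂z/∂E = −n_x/n_z = 0.53698 and ∂z/∂N = −n_y/n_z = 0.32229.
Intercept c from DH-1: 418.8 − 232.51 − 54.79 = 131.50.
At (306, 18): z_contact = 164.32 + 5.80 + 131.50 = 301.62 m.
Depth below ground = 314.8 − 301.62 = 13.2 m.

13.2 m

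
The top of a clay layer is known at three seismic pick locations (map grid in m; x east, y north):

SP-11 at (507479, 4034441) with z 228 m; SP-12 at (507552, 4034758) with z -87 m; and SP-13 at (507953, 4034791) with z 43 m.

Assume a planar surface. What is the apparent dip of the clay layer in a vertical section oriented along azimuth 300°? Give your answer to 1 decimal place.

Two edge vectors: SP-11→SP-12 = (73, 317, -315), SP-11→SP-13 = (474, 350, -185).
Normal n = (SP-11→SP-12) × (SP-11→SP-13) = (51605, -135805, -124708).
So ∂z/∂x = −n_x/n_z = 0.41381 and ∂z/∂y = −n_y/n_z = −1.08898.
Unit vector along 300° is (sin 300°, cos 300°) = (-0.8660, 0.5000).
Slope in that direction = a·(-0.8660) + b·(0.5000) = −0.90286.
Apparent dip = arctan|0.90286| = 42.1° (true dip is 49.4°, so apparent ≤ true as expected).

42.1°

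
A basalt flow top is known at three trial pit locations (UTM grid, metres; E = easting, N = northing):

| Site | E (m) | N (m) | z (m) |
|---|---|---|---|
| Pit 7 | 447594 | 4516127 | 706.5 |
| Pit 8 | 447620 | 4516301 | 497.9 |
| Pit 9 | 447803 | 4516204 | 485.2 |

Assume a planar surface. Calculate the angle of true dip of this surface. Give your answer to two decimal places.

Two edge vectors: Pit 7→Pit 8 = (26, 174, -208.6), Pit 7→Pit 9 = (209, 77, -221.3).
Normal n = (Pit 7→Pit 8) × (Pit 7→Pit 9) = (-22444, -37843.6, -34364).
So ∂z/∂E = −n_x/n_z = −0.65313 and ∂z/∂N = −n_y/n_z = −1.10126.
Gradient magnitude |∇z| = √(a² + b²) = √(0.42657 + 1.21277) = 1.28037.
True dip = arctan(1.28037) = 52.01°, dipping toward NNE (azimuth ≈ 031°).

52.01°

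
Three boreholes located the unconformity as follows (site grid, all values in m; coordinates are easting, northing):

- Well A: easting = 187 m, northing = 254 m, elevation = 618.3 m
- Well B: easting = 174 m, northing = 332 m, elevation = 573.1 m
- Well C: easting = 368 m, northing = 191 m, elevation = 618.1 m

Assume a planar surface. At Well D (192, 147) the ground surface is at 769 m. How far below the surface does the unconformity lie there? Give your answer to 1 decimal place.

Let the plane be z = a·easting + b·northing + c.
Well B−Well A: −13a + 78b = −45.2;  Well C−Well A: 181a − 63b = −0.2.
Solving gives a = −0.21529, b = −0.61537.
Then c = 618.3 − a·187 − b·254 = 814.86.
At (192, 147): z_contact = −41.34 − 90.46 + 814.86 = 683.07 m.
Depth below ground = 769 − 683.07 = 85.9 m.

85.9 m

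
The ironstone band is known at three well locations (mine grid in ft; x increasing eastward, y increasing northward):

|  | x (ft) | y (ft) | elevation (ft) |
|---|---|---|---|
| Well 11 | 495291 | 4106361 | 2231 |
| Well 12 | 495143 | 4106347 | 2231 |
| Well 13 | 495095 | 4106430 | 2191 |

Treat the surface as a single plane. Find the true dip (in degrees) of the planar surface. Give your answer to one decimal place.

Two edge vectors: Well 11→Well 12 = (-148, -14, 0), Well 11→Well 13 = (-196, 69, -40).
Normal n = (Well 11→Well 12) × (Well 11→Well 13) = (560, -5920, -12956).
So ∂z/∂x = −n_x/n_z = 0.04322 and ∂z/∂y = −n_y/n_z = −0.45693.
Gradient magnitude |∇z| = √(a² + b²) = √(0.00187 + 0.20879) = 0.45897.
True dip = arctan(0.45897) = 24.7°, dipping toward N (azimuth ≈ 355°).

24.7°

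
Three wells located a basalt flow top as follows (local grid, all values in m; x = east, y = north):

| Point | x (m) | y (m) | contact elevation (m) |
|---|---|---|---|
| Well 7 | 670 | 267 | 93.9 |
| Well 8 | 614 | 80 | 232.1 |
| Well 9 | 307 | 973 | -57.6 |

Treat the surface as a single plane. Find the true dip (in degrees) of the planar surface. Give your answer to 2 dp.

40.19°

Two edge vectors: Well 7→Well 8 = (-56, -187, 138.2), Well 7→Well 9 = (-363, 706, -151.5).
Normal n = (Well 7→Well 8) × (Well 7→Well 9) = (-69238.7, -58650.6, -107417).
So ∂z/∂x = −n_x/n_z = −0.64458 and ∂z/∂y = −n_y/n_z = −0.54601.
Gradient magnitude |∇z| = √(a² + b²) = √(0.41548 + 0.29813) = 0.84475.
True dip = arctan(0.84475) = 40.19°, dipping toward NE (azimuth ≈ 050°).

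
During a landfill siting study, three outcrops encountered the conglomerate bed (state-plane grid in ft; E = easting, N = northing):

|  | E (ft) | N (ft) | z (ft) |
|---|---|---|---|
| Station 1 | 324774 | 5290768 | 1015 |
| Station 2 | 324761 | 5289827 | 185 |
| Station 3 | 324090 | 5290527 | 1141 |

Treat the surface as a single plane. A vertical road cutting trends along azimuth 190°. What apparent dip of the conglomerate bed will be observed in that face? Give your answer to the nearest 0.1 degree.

Two edge vectors: Station 1→Station 2 = (-13, -941, -830), Station 1→Station 3 = (-684, -241, 126).
Normal n = (Station 1→Station 2) × (Station 1→Station 3) = (-318596, 569358, -640511).
So ∂z/∂E = −n_x/n_z = −0.49741 and ∂z/∂N = −n_y/n_z = 0.88891.
Unit vector along 190° is (sin 190°, cos 190°) = (-0.1736, -0.9848).
Slope in that direction = a·(-0.1736) + b·(-0.9848) = −0.78903.
Apparent dip = arctan|0.78903| = 38.3° (true dip is 45.5°, so apparent ≤ true as expected).

38.3°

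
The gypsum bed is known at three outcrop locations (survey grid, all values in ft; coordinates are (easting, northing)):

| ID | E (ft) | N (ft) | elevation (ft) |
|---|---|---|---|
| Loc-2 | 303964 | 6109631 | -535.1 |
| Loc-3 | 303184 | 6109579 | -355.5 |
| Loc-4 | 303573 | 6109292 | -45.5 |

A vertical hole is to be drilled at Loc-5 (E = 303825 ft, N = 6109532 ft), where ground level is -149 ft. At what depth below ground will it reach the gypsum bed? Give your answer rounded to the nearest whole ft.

240 ft

Let the plane be z = a·E + b·N + c.
Loc-3−Loc-2: −780a − 52b = 179.6;  Loc-4−Loc-2: −391a − 339b = 489.6.
Solving gives a = −0.14513290, b = −1.27685261.
Then c = -535.1 − a·303964 − b·6109631 = 7844678.37.
At (303825, 6109532): z_contact = −44095.0 − 7800971.9 + 7844678.37 = -388.5 ft.
Depth below ground = -149 − (-388.5) = 240 ft.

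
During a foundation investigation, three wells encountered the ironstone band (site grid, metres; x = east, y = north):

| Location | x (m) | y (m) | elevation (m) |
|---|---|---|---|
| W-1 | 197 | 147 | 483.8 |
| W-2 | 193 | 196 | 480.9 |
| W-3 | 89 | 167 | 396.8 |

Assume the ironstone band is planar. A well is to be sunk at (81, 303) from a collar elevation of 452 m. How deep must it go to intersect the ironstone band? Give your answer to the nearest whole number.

Let the plane be z = a·x + b·y + c.
W-2−W-1: −4a + 49b = −2.9;  W-3−W-1: −108a + 20b = −87.
Solving gives a = 0.80679, b = 0.00668.
Then c = 483.8 − a·197 − b·147 = 323.88.
At (81, 303): z_contact = 65.4 + 2.0 + 323.88 = 391.3 m.
Depth below ground = 452 − 391.3 = 61 m.

61 m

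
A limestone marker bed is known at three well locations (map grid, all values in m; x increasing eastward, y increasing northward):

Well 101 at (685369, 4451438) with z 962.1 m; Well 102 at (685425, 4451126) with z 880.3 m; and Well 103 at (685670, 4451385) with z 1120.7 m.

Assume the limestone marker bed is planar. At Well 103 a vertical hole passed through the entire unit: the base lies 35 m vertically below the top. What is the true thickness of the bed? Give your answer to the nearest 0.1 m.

Two edge vectors: Well 101→Well 102 = (56, -312, -81.8), Well 101→Well 103 = (301, -53, 158.6).
Normal n = (Well 101→Well 102) × (Well 101→Well 103) = (-53818.6, -33503.4, 90944).
So ∂z/∂x = −n_x/n_z = 0.59178 and ∂z/∂y = −n_y/n_z = 0.36840.
|∇z| = √(a²+b²) = 0.69708, so dip δ = arctan(0.69708) = 34.88°.
True thickness = vertical thickness × cos δ = 35 × cos 34.88° = 28.7 m.

28.7 m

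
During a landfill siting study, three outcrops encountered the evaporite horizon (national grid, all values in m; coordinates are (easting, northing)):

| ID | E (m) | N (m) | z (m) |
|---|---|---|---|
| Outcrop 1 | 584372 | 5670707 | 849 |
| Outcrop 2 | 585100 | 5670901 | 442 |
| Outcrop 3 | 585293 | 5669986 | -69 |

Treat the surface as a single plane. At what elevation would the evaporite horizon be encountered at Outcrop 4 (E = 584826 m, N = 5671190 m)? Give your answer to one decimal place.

Two edge vectors: Outcrop 1→Outcrop 2 = (728, 194, -407), Outcrop 1→Outcrop 3 = (921, -721, -918).
Normal n = (Outcrop 1→Outcrop 2) × (Outcrop 1→Outcrop 3) = (-471539, 293457, -703562).
So ∂z/∂E = −n_x/n_z = −0.670216697 and ∂z/∂N = −n_y/n_z = 0.417101833.
Intercept c from Outcrop 1: 849 + 391655.87 − 2365262.29 = −1972757.41.
At (584826, 5671190): z = −391960.2 + 2365463.7 − 1972757.41 = 746.2 m.

746.2 m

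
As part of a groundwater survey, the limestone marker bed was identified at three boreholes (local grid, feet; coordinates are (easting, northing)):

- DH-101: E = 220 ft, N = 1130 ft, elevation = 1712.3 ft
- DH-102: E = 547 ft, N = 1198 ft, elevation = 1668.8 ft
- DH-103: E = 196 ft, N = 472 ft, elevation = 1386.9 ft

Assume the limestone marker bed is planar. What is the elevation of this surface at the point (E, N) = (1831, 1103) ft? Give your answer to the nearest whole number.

Two edge vectors: DH-101→DH-102 = (327, 68, -43.5), DH-101→DH-103 = (-24, -658, -325.4).
Normal n = (DH-101→DH-102) × (DH-101→DH-103) = (-50750.2, 107449.8, -213534).
So ∂z/∂E = −n_x/n_z = −0.23767 and ∂z/∂N = −n_y/n_z = 0.50320.
Intercept c from DH-101: 1712.3 + 52.29 − 568.61 = 1195.97.
At (1831, 1103): z = −435.2 + 555.0 + 1195.97 = 1315.8 ft.

1316 ft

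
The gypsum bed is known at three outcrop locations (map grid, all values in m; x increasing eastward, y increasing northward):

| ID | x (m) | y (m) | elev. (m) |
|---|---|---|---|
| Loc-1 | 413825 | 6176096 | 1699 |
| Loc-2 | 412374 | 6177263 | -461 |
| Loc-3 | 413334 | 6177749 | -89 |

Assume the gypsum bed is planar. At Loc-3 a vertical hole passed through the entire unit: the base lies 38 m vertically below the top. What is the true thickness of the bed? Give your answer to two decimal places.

24.70 m

Let the plane be z = a·x + b·y + c.
Loc-2−Loc-1: −1451a + 1167b = −2160;  Loc-3−Loc-1: −491a + 1653b = −1788.
Solving gives a = 0.81286, b = −0.84022.
|∇z| = √(a²+b²) = 1.16907, so dip δ = arctan(1.16907) = 49.46°.
True thickness = vertical thickness × cos δ = 38 × cos 49.46° = 24.70 m.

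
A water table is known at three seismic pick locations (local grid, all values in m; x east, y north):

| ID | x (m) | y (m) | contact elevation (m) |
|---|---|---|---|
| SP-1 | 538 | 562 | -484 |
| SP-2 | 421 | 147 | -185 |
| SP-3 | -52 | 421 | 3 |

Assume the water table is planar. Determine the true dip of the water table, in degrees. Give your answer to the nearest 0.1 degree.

41.2°

Two edge vectors: SP-1→SP-2 = (-117, -415, 299), SP-1→SP-3 = (-590, -141, 487).
Normal n = (SP-1→SP-2) × (SP-1→SP-3) = (-159946, -119431, -228353).
So ∂z/∂x = −n_x/n_z = −0.70043 and ∂z/∂y = −n_y/n_z = −0.52301.
Gradient magnitude |∇z| = √(a² + b²) = √(0.49061 + 0.27354) = 0.87415.
True dip = arctan(0.87415) = 41.2°, dipping toward NE (azimuth ≈ 053°).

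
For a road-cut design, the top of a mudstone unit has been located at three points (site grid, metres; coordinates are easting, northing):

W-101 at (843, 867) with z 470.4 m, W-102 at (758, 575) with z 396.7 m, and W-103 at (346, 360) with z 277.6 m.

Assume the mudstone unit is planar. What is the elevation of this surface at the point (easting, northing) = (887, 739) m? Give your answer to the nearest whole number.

Let the plane be z = a·easting + b·northing + c.
W-102−W-101: −85a − 292b = −73.7;  W-103−W-101: −497a − 507b = −192.8.
Solving gives a = 0.18555, b = 0.19838.
Then c = 470.4 − a·843 − b·867 = 141.98.
At (887, 739): z = 164.6 + 146.6 + 141.98 = 453.2 m.

453 m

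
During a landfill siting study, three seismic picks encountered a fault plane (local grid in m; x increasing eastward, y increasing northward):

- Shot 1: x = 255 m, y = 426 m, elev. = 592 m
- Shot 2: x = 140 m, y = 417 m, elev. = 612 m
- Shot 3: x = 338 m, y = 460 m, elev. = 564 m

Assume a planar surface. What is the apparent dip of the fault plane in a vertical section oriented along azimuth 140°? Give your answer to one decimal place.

Let the plane be z = a·x + b·y + c.
Shot 2−Shot 1: −115a − 9b = 20;  Shot 3−Shot 1: 83a + 34b = −28.
Solving gives a = −0.13531, b = −0.49320.
Unit vector along 140° is (sin 140°, cos 140°) = (0.6428, -0.7660).
Slope in that direction = a·(0.6428) + b·(-0.7660) = 0.29084.
Apparent dip = arctan|0.29084| = 16.2° (true dip is 27.1°, so apparent ≤ true as expected).

16.2°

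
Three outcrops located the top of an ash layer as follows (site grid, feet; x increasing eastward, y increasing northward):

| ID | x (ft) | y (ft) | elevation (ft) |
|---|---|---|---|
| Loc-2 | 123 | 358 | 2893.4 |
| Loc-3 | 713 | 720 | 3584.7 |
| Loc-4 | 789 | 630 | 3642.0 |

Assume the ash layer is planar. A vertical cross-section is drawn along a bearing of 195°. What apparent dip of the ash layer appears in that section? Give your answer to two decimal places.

26.14°

Let the plane be z = a·x + b·y + c.
Loc-3−Loc-2: 590a + 362b = 691.3;  Loc-4−Loc-2: 666a + 272b = 748.6.
Solving gives a = 1.02912, b = 0.23237.
Unit vector along 195° is (sin 195°, cos 195°) = (-0.2588, -0.9659).
Slope in that direction = a·(-0.2588) + b·(-0.9659) = −0.49081.
Apparent dip = arctan|0.49081| = 26.14° (true dip is 46.5°, so apparent ≤ true as expected).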